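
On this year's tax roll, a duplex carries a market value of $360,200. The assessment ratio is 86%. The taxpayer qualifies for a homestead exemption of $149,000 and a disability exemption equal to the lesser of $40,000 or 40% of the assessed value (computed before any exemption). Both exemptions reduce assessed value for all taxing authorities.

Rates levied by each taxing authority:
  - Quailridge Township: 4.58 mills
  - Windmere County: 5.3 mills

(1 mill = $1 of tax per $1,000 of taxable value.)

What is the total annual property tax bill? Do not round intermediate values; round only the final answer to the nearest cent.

$1,193.23

Assessed value = $360,200 × 0.86 = $309,772
Disability exemption = min($40,000, 40% × $309,772) = min($40,000, $123,908.8) = $40,000 (dollar cap binds)
Taxable value = $309,772 − $149,000 − $40,000 = $120,772
Quailridge Township: $120,772 × 0.00458 = $553.13576
Windmere County: $120,772 × 0.0053 = $640.0916
Total = $1,193.22736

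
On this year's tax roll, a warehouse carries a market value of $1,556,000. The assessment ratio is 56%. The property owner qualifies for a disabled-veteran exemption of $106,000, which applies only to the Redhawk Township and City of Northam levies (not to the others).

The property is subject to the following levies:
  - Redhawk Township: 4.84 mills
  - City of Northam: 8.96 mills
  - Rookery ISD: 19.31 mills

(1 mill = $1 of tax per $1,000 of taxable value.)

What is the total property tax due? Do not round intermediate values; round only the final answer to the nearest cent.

Assessed value = $1,556,000 × 0.56 = $871,360
Redhawk Township: ($871,360 − $106,000) × 0.00484 = $765,360 × 0.00484 = $3,704.3424
City of Northam: ($871,360 − $106,000) × 0.00896 = $765,360 × 0.00896 = $6,857.6256
Rookery ISD: $871,360 × 0.01931 = $16,825.9616
Total = $27,387.9296

$27,387.93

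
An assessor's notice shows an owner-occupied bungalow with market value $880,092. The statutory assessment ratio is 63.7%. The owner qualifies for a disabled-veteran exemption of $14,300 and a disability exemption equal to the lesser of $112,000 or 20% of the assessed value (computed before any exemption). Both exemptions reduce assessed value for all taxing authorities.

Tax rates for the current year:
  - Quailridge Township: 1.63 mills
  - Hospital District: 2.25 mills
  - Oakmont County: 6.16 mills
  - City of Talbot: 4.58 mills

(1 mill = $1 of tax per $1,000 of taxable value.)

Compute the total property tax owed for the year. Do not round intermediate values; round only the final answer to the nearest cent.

Assessed value = $880,092 × 0.637 = $560,618.604
Disability exemption = min($112,000, 20% × $560,618.604) = min($112,000, $112,123.7208) = $112,000 (dollar cap binds)
Taxable value = $560,618.604 − $14,300 − $112,000 = $434,318.604
Quailridge Township: $434,318.604 × 0.00163 = $707.93932452
Hospital District: $434,318.604 × 0.00225 = $977.216859
Oakmont County: $434,318.604 × 0.00616 = $2,675.40260064
City of Talbot: $434,318.604 × 0.00458 = $1,989.17920632
Total = $6,349.73799048

$6,349.74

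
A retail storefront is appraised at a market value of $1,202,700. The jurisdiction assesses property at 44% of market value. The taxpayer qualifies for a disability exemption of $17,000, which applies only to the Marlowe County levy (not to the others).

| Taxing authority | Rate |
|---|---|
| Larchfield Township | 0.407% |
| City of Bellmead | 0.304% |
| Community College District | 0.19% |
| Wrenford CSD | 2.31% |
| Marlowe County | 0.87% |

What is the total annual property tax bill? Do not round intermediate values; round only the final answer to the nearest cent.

$21,448.26

Assessed value = $1,202,700 × 0.44 = $529,188
Larchfield Township: $529,188 × 0.00407 = $2,153.79516
City of Bellmead: $529,188 × 0.00304 = $1,608.73152
Community College District: $529,188 × 0.0019 = $1,005.4572
Wrenford CSD: $529,188 × 0.0231 = $12,224.2428
Marlowe County: ($529,188 − $17,000) × 0.0087 = $512,188 × 0.0087 = $4,456.0356
Total = $21,448.26228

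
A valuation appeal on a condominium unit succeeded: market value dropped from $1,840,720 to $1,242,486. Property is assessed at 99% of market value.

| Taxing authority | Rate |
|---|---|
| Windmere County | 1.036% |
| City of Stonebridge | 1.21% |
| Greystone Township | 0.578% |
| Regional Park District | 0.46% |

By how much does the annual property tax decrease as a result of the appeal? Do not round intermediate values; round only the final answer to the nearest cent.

Old assessed value = $1,840,720 × 0.99 = $1,822,312.8
New assessed value = $1,242,486 × 0.99 = $1,230,061.14
Combined rate = 0.01036 + 0.0121 + 0.00578 + 0.0046 = 0.03284
Old tax = $1,822,312.8 × 0.03284 = $59,844.752352
New tax = $1,230,061.14 × 0.03284 = $40,395.2078376
Reduction = $59,844.752352 − $40,395.2078376 = $19,449.5445144

$19,449.54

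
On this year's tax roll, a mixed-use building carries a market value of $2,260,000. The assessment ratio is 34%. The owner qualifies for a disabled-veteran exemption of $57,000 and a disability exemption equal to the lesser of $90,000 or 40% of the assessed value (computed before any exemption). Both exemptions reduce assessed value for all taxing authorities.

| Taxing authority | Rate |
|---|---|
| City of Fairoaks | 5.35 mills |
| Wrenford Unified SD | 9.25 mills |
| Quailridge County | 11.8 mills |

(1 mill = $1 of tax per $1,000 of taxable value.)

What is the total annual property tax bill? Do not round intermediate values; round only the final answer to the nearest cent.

Assessed value = $2,260,000 × 0.34 = $768,400
Disability exemption = min($90,000, 40% × $768,400) = min($90,000, $307,360) = $90,000 (dollar cap binds)
Taxable value = $768,400 − $57,000 − $90,000 = $621,400
City of Fairoaks: $621,400 × 0.00535 = $3,324.49
Wrenford Unified SD: $621,400 × 0.00925 = $5,747.95
Quailridge County: $621,400 × 0.0118 = $7,332.52
Total = $16,404.96

$16,404.96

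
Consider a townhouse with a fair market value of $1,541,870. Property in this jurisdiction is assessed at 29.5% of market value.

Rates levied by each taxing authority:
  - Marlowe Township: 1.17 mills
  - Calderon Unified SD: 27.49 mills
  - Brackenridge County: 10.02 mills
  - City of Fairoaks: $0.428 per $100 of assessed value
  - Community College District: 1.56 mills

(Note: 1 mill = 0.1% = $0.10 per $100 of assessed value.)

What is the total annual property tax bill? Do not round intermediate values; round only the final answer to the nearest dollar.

Assessed value = $1,541,870 × 0.295 = $454,851.65
Marlowe Township: $454,851.65 × 0.00117 = $532.1764305
Calderon Unified SD: $454,851.65 × 0.02749 = $12,503.8718585
Brackenridge County: $454,851.65 × 0.01002 = $4,557.613533
City of Fairoaks: $454,851.65 × 0.00428 = $1,946.765062
Community College District: $454,851.65 × 0.00156 = $709.568574
Total = $20,249.995458

$20,250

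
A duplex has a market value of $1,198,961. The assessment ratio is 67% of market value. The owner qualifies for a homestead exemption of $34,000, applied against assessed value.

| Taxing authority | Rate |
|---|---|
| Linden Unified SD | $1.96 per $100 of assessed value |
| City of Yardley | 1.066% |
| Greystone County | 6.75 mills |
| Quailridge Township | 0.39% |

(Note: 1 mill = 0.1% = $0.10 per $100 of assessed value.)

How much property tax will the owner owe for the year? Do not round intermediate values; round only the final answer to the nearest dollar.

$31,472

Assessed value = $1,198,961 × 0.67 = $803,303.87
Taxable value = $803,303.87 − $34,000 = $769,303.87
Linden Unified SD: $769,303.87 × 0.0196 = $15,078.355852
City of Yardley: $769,303.87 × 0.01066 = $8,200.7792542
Greystone County: $769,303.87 × 0.00675 = $5,192.8011225
Quailridge Township: $769,303.87 × 0.0039 = $3,000.285093
Total = $31,472.2213217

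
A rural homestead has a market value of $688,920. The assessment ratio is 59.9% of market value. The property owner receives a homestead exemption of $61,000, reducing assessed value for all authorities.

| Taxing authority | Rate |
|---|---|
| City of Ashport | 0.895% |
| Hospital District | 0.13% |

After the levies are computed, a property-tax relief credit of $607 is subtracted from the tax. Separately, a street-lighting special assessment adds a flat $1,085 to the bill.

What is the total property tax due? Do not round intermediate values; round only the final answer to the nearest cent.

Assessed value = $688,920 × 0.599 = $412,663.08
Taxable value = $412,663.08 − $61,000 = $351,663.08
City of Ashport: $351,663.08 × 0.00895 = $3,147.384566
Hospital District: $351,663.08 × 0.0013 = $457.162004
Levies subtotal = $3,604.54657
After credit = $3,604.54657 − $607 = $2,997.54657
Total = $2,997.54657 + $1,085 = $4,082.54657

$4,082.55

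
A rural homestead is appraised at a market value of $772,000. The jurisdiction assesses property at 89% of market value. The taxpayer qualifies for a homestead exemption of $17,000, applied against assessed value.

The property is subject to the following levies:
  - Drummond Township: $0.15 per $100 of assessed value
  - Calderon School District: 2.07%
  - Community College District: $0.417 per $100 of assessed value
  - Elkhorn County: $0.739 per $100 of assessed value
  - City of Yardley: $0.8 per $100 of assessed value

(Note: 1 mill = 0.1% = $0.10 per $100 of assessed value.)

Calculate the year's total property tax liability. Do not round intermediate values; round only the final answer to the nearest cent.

$27,982.54

Assessed value = $772,000 × 0.89 = $687,080
Taxable value = $687,080 − $17,000 = $670,080
Drummond Township: $670,080 × 0.0015 = $1,005.12
Calderon School District: $670,080 × 0.0207 = $13,870.656
Community College District: $670,080 × 0.00417 = $2,794.2336
Elkhorn County: $670,080 × 0.00739 = $4,951.8912
City of Yardley: $670,080 × 0.008 = $5,360.64
Total = $27,982.5408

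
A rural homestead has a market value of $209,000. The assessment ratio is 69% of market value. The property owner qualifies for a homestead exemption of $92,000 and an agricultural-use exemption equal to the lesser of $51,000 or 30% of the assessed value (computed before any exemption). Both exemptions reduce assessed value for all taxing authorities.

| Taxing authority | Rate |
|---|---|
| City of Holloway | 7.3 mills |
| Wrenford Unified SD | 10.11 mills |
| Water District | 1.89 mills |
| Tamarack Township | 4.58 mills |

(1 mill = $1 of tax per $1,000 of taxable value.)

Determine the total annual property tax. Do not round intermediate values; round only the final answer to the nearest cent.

$213.65

Assessed value = $209,000 × 0.69 = $144,210
Agricultural-use exemption = min($51,000, 30% × $144,210) = min($51,000, $43,263) = $43,263 (percentage binds)
Taxable value = $144,210 − $92,000 − $43,263 = $8,947
City of Holloway: $8,947 × 0.0073 = $65.3131
Wrenford Unified SD: $8,947 × 0.01011 = $90.45417
Water District: $8,947 × 0.00189 = $16.90983
Tamarack Township: $8,947 × 0.00458 = $40.97726
Total = $213.65436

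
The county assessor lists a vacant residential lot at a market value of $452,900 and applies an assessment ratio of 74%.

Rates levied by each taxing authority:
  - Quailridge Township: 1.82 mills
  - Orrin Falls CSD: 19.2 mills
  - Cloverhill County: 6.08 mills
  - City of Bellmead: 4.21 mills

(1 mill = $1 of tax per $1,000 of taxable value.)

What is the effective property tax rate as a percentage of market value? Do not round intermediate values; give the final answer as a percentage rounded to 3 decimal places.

2.317%

Assessed value = $452,900 × 0.74 = $335,146
Quailridge Township: $335,146 × 0.00182 = $609.96572
Orrin Falls CSD: $335,146 × 0.0192 = $6,434.8032
Cloverhill County: $335,146 × 0.00608 = $2,037.68768
City of Bellmead: $335,146 × 0.00421 = $1,410.96466
Total tax = $10,493.42126
Effective rate = $10,493.42126 ÷ $452,900 = 2.317% of market value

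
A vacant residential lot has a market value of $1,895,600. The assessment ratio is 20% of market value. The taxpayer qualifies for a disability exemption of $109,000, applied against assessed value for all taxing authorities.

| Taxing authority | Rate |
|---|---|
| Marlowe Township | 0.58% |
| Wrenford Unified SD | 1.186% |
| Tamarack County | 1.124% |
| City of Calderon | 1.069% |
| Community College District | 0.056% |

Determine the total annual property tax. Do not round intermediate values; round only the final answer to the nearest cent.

Assessed value = $1,895,600 × 0.2 = $379,120
Taxable value = $379,120 − $109,000 = $270,120
Marlowe Township: $270,120 × 0.0058 = $1,566.696
Wrenford Unified SD: $270,120 × 0.01186 = $3,203.6232
Tamarack County: $270,120 × 0.01124 = $3,036.1488
City of Calderon: $270,120 × 0.01069 = $2,887.5828
Community College District: $270,120 × 0.00056 = $151.2672
Total = $1,566.696 + $3,203.6232 + $3,036.1488 + $2,887.5828 + $151.2672 = $10,845.318

$10,845.32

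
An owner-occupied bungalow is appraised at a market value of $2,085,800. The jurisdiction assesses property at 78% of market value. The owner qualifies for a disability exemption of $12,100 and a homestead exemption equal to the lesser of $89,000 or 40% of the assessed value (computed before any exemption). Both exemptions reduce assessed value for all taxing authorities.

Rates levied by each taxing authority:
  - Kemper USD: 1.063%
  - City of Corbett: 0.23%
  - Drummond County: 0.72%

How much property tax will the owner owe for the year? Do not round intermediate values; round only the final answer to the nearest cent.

Assessed value = $2,085,800 × 0.78 = $1,626,924
Homestead exemption = min($89,000, 40% × $1,626,924) = min($89,000, $650,769.6) = $89,000 (dollar cap binds)
Taxable value = $1,626,924 − $12,100 − $89,000 = $1,525,824
Kemper USD: $1,525,824 × 0.01063 = $16,219.50912
City of Corbett: $1,525,824 × 0.0023 = $3,509.3952
Drummond County: $1,525,824 × 0.0072 = $10,985.9328
Total = $30,714.83712

$30,714.84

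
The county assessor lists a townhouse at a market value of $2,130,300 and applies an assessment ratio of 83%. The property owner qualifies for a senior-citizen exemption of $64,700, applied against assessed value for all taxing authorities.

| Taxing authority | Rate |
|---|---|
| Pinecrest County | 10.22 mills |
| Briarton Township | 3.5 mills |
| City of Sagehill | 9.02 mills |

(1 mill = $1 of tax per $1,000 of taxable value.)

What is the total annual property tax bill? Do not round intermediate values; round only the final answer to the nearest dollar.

$38,736

Assessed value = $2,130,300 × 0.83 = $1,768,149
Taxable value = $1,768,149 − $64,700 = $1,703,449
Pinecrest County: $1,703,449 × 0.01022 = $17,409.24878
Briarton Township: $1,703,449 × 0.0035 = $5,962.0715
City of Sagehill: $1,703,449 × 0.00902 = $15,365.10998
Total = $17,409.24878 + $5,962.0715 + $15,365.10998 = $38,736.43026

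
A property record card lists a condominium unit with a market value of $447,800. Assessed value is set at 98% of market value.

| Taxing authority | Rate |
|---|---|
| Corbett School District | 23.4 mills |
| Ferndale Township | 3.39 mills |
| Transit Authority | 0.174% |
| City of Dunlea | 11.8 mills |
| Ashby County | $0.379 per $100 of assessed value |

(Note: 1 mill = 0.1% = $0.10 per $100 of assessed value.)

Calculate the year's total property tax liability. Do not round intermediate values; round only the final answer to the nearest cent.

$19,361.80

Assessed value = $447,800 × 0.98 = $438,844
Corbett School District: $438,844 × 0.0234 = $10,268.9496
Ferndale Township: $438,844 × 0.00339 = $1,487.68116
Transit Authority: $438,844 × 0.00174 = $763.58856
City of Dunlea: $438,844 × 0.0118 = $5,178.3592
Ashby County: $438,844 × 0.00379 = $1,663.21876
Total = $19,361.79728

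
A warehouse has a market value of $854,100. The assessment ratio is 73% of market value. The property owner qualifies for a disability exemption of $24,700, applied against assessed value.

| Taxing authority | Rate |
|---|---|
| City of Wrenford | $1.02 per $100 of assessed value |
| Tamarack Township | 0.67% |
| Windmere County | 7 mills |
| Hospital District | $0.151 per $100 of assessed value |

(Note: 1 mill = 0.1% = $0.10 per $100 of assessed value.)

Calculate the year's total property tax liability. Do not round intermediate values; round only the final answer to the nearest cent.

Assessed value = $854,100 × 0.73 = $623,493
Taxable value = $623,493 − $24,700 = $598,793
City of Wrenford: $598,793 × 0.0102 = $6,107.6886
Tamarack Township: $598,793 × 0.0067 = $4,011.9131
Windmere County: $598,793 × 0.007 = $4,191.551
Hospital District: $598,793 × 0.00151 = $904.17743
Total = $15,215.33013

$15,215.33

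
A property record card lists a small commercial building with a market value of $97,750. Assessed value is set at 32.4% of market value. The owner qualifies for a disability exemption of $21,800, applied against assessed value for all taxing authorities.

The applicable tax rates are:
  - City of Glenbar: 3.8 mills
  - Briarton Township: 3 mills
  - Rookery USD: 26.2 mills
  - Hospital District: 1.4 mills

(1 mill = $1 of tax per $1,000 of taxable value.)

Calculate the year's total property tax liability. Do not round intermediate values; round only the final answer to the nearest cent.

$339.56

Assessed value = $97,750 × 0.324 = $31,671
Taxable value = $31,671 − $21,800 = $9,871
City of Glenbar: $9,871 × 0.0038 = $37.5098
Briarton Township: $9,871 × 0.003 = $29.613
Rookery USD: $9,871 × 0.0262 = $258.6202
Hospital District: $9,871 × 0.0014 = $13.8194
Total = $37.5098 + $29.613 + $258.6202 + $13.8194 = $339.5624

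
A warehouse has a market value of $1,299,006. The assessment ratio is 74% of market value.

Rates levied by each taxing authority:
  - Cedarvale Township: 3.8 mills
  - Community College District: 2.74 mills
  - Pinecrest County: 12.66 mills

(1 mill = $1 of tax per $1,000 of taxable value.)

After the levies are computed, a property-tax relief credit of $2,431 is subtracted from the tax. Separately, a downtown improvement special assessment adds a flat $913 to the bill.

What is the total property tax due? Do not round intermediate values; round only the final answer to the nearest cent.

$16,938.28

Assessed value = $1,299,006 × 0.74 = $961,264.44
Cedarvale Township: $961,264.44 × 0.0038 = $3,652.804872
Community College District: $961,264.44 × 0.00274 = $2,633.8645656
Pinecrest County: $961,264.44 × 0.01266 = $12,169.6078104
Levies subtotal = $18,456.277248
After credit = $18,456.277248 − $2,431 = $16,025.277248
Total = $16,025.277248 + $913 = $16,938.277248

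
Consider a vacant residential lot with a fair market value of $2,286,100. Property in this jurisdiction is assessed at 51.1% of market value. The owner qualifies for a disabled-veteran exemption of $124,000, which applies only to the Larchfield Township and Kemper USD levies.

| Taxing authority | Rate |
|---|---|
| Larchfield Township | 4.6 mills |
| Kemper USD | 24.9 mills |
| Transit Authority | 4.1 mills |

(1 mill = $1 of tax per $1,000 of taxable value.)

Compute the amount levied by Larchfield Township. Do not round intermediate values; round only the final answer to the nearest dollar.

Assessed value = $2,286,100 × 0.511 = $1,168,197.1
Larchfield Township taxable value = $1,168,197.1 − $124,000 = $1,044,197.1
Larchfield Township levy = $1,044,197.1 × 0.0046 = $4,803.30666

$4,803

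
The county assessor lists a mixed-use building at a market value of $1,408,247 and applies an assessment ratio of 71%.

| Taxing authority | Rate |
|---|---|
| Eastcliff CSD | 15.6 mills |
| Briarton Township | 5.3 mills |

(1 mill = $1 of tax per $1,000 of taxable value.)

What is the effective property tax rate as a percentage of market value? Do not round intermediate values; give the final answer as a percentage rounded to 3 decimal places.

1.484%

Assessed value = $1,408,247 × 0.71 = $999,855.37
Eastcliff CSD: $999,855.37 × 0.0156 = $15,597.743772
Briarton Township: $999,855.37 × 0.0053 = $5,299.233461
Total tax = $20,896.977233
Effective rate = $20,896.977233 ÷ $1,408,247 = 1.484% of market value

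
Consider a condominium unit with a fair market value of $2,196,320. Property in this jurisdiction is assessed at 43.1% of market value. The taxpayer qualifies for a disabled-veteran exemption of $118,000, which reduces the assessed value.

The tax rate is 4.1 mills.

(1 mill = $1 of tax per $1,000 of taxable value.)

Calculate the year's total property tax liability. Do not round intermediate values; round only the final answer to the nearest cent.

Assessed value = $2,196,320 × 0.431 = $946,613.92
Taxable value = $946,613.92 − $118,000 = $828,613.92
Tax = $828,613.92 × 0.0041 = $3,397.317072

$3,397.32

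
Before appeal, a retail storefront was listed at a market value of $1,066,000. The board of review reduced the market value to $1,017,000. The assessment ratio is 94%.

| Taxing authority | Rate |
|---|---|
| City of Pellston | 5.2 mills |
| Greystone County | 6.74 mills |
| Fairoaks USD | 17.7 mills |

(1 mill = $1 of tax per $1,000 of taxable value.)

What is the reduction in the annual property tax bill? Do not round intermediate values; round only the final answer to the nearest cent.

$1,365.22

Old assessed value = $1,066,000 × 0.94 = $1,002,040
New assessed value = $1,017,000 × 0.94 = $955,980
Combined rate = 0.0052 + 0.00674 + 0.0177 = 0.02964
Old tax = $1,002,040 × 0.02964 = $29,700.4656
New tax = $955,980 × 0.02964 = $28,335.2472
Reduction = $29,700.4656 − $28,335.2472 = $1,365.2184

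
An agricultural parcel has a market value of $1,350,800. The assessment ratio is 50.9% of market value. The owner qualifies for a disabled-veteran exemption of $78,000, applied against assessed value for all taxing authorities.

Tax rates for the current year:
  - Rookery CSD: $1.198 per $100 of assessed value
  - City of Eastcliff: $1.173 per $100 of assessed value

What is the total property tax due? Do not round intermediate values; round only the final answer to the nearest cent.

Assessed value = $1,350,800 × 0.509 = $687,557.2
Taxable value = $687,557.2 − $78,000 = $609,557.2
Rookery CSD: $609,557.2 × 0.01198 = $7,302.495256
City of Eastcliff: $609,557.2 × 0.01173 = $7,150.105956
Total = $7,302.495256 + $7,150.105956 = $14,452.601212

$14,452.60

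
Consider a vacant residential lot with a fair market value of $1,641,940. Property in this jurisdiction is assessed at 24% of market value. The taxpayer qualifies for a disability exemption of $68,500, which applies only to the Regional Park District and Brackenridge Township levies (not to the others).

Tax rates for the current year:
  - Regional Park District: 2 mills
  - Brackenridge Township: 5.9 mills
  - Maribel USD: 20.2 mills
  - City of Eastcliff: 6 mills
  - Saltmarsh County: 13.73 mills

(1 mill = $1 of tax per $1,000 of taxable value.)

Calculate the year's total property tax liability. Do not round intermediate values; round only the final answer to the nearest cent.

$18,307.01

Assessed value = $1,641,940 × 0.24 = $394,065.6
Regional Park District: ($394,065.6 − $68,500) × 0.002 = $325,565.6 × 0.002 = $651.1312
Brackenridge Township: ($394,065.6 − $68,500) × 0.0059 = $325,565.6 × 0.0059 = $1,920.83704
Maribel USD: $394,065.6 × 0.0202 = $7,960.12512
City of Eastcliff: $394,065.6 × 0.006 = $2,364.3936
Saltmarsh County: $394,065.6 × 0.01373 = $5,410.520688
Total = $18,307.007648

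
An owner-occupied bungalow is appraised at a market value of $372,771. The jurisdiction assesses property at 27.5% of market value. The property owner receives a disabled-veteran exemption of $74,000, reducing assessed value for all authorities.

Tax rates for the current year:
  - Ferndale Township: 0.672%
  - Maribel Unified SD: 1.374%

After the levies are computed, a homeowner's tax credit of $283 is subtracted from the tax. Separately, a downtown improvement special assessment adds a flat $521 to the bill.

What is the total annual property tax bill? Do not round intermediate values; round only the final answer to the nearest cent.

Assessed value = $372,771 × 0.275 = $102,512.025
Taxable value = $102,512.025 − $74,000 = $28,512.025
Ferndale Township: $28,512.025 × 0.00672 = $191.600808
Maribel Unified SD: $28,512.025 × 0.01374 = $391.7552235
Levies subtotal = $583.3560315
After credit = $583.3560315 − $283 = $300.3560315
Total = $300.3560315 + $521 = $821.3560315

$821.36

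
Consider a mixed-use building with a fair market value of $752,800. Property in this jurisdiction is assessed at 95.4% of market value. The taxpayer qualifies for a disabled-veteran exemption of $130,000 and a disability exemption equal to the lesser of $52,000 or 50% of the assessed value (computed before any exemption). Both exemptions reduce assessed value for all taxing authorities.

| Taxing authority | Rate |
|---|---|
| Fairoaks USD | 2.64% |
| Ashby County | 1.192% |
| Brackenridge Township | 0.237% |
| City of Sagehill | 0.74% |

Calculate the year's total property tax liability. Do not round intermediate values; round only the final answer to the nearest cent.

$25,784.47

Assessed value = $752,800 × 0.954 = $718,171.2
Disability exemption = min($52,000, 50% × $718,171.2) = min($52,000, $359,085.6) = $52,000 (dollar cap binds)
Taxable value = $718,171.2 − $130,000 − $52,000 = $536,171.2
Fairoaks USD: $536,171.2 × 0.0264 = $14,154.91968
Ashby County: $536,171.2 × 0.01192 = $6,391.160704
Brackenridge Township: $536,171.2 × 0.00237 = $1,270.725744
City of Sagehill: $536,171.2 × 0.0074 = $3,967.66688
Total = $25,784.473008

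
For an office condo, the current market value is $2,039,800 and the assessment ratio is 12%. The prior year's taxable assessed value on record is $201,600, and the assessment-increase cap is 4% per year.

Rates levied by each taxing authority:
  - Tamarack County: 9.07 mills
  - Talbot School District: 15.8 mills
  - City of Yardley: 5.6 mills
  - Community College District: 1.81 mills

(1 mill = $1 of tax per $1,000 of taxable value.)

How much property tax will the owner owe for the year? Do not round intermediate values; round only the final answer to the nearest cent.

$6,767.95

Uncapped assessed value = $2,039,800 × 0.12 = $244,776
Cap limit = $201,600 × 1.04 = $209,664
Taxable assessed value = min($244,776, $209,664) = $209,664 (cap binds)
Tamarack County: $209,664 × 0.00907 = $1,901.65248
Talbot School District: $209,664 × 0.0158 = $3,312.6912
City of Yardley: $209,664 × 0.0056 = $1,174.1184
Community College District: $209,664 × 0.00181 = $379.49184
Total = $6,767.95392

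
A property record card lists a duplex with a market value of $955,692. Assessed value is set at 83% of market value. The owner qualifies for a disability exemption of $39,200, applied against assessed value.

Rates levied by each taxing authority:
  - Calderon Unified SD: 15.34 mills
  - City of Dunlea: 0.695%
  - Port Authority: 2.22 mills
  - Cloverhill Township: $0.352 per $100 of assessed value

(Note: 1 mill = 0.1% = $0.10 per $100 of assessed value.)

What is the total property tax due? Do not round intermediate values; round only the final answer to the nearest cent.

Assessed value = $955,692 × 0.83 = $793,224.36
Taxable value = $793,224.36 − $39,200 = $754,024.36
Calderon Unified SD: $754,024.36 × 0.01534 = $11,566.7336824
City of Dunlea: $754,024.36 × 0.00695 = $5,240.469302
Port Authority: $754,024.36 × 0.00222 = $1,673.9340792
Cloverhill Township: $754,024.36 × 0.00352 = $2,654.1657472
Total = $21,135.3028108

$21,135.30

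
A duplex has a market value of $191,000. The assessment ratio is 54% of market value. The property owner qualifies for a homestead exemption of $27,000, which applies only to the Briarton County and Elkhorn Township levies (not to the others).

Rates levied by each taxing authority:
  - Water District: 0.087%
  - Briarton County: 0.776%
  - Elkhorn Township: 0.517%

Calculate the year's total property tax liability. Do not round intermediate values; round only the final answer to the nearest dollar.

$1,074

Assessed value = $191,000 × 0.54 = $103,140
Water District: $103,140 × 0.00087 = $89.7318
Briarton County: ($103,140 − $27,000) × 0.00776 = $76,140 × 0.00776 = $590.8464
Elkhorn Township: ($103,140 − $27,000) × 0.00517 = $76,140 × 0.00517 = $393.6438
Total = $1,074.222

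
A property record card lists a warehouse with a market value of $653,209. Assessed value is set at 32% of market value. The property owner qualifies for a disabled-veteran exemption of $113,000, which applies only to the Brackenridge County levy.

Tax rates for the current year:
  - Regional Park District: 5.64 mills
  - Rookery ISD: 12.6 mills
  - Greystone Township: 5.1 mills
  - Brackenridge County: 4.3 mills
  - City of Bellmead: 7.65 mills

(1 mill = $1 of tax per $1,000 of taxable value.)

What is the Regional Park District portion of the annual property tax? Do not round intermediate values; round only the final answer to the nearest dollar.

Assessed value = $653,209 × 0.32 = $209,026.88
Regional Park District taxable value = $209,026.88 (exemption does not apply)
Regional Park District levy = $209,026.88 × 0.00564 = $1,178.9116032

$1,179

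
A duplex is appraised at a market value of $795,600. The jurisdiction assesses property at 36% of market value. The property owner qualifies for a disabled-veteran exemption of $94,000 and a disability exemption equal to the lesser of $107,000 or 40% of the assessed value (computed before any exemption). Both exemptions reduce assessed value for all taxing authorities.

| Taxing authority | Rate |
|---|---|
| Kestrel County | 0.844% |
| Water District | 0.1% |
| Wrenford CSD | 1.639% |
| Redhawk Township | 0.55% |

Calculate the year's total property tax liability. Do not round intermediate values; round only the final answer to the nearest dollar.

Assessed value = $795,600 × 0.36 = $286,416
Disability exemption = min($107,000, 40% × $286,416) = min($107,000, $114,566.4) = $107,000 (dollar cap binds)
Taxable value = $286,416 − $94,000 − $107,000 = $85,416
Kestrel County: $85,416 × 0.00844 = $720.91104
Water District: $85,416 × 0.001 = $85.416
Wrenford CSD: $85,416 × 0.01639 = $1,399.96824
Redhawk Township: $85,416 × 0.0055 = $469.788
Total = $2,676.08328

$2,676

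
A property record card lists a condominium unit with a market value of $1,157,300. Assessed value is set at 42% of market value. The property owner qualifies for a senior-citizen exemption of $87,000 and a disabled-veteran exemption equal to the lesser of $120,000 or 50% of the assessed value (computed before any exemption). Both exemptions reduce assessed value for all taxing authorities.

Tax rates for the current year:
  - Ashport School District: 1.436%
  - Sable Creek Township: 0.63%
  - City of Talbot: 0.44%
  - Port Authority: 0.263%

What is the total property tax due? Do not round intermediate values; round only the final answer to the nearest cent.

$7,727.34

Assessed value = $1,157,300 × 0.42 = $486,066
Disabled-veteran exemption = min($120,000, 50% × $486,066) = min($120,000, $243,033) = $120,000 (dollar cap binds)
Taxable value = $486,066 − $87,000 − $120,000 = $279,066
Ashport School District: $279,066 × 0.01436 = $4,007.38776
Sable Creek Township: $279,066 × 0.0063 = $1,758.1158
City of Talbot: $279,066 × 0.0044 = $1,227.8904
Port Authority: $279,066 × 0.00263 = $733.94358
Total = $7,727.33754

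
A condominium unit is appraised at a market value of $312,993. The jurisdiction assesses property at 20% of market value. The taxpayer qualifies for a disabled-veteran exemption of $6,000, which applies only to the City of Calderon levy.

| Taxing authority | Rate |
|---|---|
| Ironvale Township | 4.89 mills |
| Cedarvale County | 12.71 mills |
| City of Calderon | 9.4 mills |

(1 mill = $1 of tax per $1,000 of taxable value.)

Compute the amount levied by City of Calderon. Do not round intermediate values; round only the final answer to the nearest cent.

Assessed value = $312,993 × 0.2 = $62,598.6
City of Calderon taxable value = $62,598.6 − $6,000 = $56,598.6
City of Calderon levy = $56,598.6 × 0.0094 = $532.02684

$532.03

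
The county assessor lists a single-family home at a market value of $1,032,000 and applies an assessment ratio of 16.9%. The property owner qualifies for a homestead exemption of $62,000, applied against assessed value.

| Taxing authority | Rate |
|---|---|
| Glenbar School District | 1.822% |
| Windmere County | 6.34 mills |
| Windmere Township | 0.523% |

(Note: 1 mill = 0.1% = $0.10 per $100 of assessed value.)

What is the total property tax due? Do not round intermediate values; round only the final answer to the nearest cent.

$3,348.63

Assessed value = $1,032,000 × 0.169 = $174,408
Taxable value = $174,408 − $62,000 = $112,408
Glenbar School District: $112,408 × 0.01822 = $2,048.07376
Windmere County: $112,408 × 0.00634 = $712.66672
Windmere Township: $112,408 × 0.00523 = $587.89384
Total = $3,348.63432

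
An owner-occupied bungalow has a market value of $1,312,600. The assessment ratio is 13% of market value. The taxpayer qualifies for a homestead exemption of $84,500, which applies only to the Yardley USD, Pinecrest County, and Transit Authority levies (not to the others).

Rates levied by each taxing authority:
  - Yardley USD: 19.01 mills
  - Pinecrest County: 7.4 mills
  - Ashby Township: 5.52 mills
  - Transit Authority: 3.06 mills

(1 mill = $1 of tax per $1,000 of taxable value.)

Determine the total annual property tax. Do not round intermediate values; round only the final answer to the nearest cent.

Assessed value = $1,312,600 × 0.13 = $170,638
Yardley USD: ($170,638 − $84,500) × 0.01901 = $86,138 × 0.01901 = $1,637.48338
Pinecrest County: ($170,638 − $84,500) × 0.0074 = $86,138 × 0.0074 = $637.4212
Ashby Township: $170,638 × 0.00552 = $941.92176
Transit Authority: ($170,638 − $84,500) × 0.00306 = $86,138 × 0.00306 = $263.58228
Total = $3,480.40862

$3,480.41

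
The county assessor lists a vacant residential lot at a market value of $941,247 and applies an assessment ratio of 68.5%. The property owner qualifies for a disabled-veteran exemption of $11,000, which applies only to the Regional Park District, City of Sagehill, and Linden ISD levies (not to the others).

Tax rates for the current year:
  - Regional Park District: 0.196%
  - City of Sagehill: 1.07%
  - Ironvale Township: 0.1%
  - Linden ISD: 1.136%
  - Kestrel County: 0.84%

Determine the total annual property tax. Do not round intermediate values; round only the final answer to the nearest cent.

Assessed value = $941,247 × 0.685 = $644,754.195
Regional Park District: ($644,754.195 − $11,000) × 0.00196 = $633,754.195 × 0.00196 = $1,242.1582222
City of Sagehill: ($644,754.195 − $11,000) × 0.0107 = $633,754.195 × 0.0107 = $6,781.1698865
Ironvale Township: $644,754.195 × 0.001 = $644.754195
Linden ISD: ($644,754.195 − $11,000) × 0.01136 = $633,754.195 × 0.01136 = $7,199.4476552
Kestrel County: $644,754.195 × 0.0084 = $5,415.935238
Total = $21,283.4651969

$21,283.47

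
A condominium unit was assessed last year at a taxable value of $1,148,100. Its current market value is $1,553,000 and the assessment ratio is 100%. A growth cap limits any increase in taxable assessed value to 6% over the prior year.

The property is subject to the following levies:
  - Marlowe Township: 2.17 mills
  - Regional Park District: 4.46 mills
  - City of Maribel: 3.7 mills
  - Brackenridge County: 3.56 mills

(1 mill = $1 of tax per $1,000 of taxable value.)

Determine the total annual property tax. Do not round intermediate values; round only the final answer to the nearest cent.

Uncapped assessed value = $1,553,000 × 1 = $1,553,000
Cap limit = $1,148,100 × 1.06 = $1,216,986
Taxable assessed value = min($1,553,000, $1,216,986) = $1,216,986 (cap binds)
Marlowe Township: $1,216,986 × 0.00217 = $2,640.85962
Regional Park District: $1,216,986 × 0.00446 = $5,427.75756
City of Maribel: $1,216,986 × 0.0037 = $4,502.8482
Brackenridge County: $1,216,986 × 0.00356 = $4,332.47016
Total = $16,903.93554

$16,903.94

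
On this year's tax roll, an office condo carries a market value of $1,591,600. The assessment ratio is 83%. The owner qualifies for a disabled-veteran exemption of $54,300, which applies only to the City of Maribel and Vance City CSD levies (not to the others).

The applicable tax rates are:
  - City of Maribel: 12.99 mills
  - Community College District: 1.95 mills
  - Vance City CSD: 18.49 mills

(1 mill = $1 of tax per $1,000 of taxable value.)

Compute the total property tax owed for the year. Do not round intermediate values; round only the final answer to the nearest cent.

$42,452.60

Assessed value = $1,591,600 × 0.83 = $1,321,028
City of Maribel: ($1,321,028 − $54,300) × 0.01299 = $1,266,728 × 0.01299 = $16,454.79672
Community College District: $1,321,028 × 0.00195 = $2,576.0046
Vance City CSD: ($1,321,028 − $54,300) × 0.01849 = $1,266,728 × 0.01849 = $23,421.80072
Total = $42,452.60204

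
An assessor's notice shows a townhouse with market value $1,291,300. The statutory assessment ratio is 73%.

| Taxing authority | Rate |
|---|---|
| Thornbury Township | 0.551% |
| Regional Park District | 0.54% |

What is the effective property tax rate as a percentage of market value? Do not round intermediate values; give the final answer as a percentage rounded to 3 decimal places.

0.796%

Assessed value = $1,291,300 × 0.73 = $942,649
Thornbury Township: $942,649 × 0.00551 = $5,193.99599
Regional Park District: $942,649 × 0.0054 = $5,090.3046
Total tax = $10,284.30059
Effective rate = $10,284.30059 ÷ $1,291,300 = 0.796% of market value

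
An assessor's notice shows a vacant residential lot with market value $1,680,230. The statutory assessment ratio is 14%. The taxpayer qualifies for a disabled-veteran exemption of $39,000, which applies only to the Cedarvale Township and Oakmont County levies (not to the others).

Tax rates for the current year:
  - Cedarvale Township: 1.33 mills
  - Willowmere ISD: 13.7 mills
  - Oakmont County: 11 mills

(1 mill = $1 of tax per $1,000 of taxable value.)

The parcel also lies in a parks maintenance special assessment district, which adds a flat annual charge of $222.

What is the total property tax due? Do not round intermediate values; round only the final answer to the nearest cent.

Assessed value = $1,680,230 × 0.14 = $235,232.2
Cedarvale Township: ($235,232.2 − $39,000) × 0.00133 = $196,232.2 × 0.00133 = $260.988826
Willowmere ISD: $235,232.2 × 0.0137 = $3,222.68114
Oakmont County: ($235,232.2 − $39,000) × 0.011 = $196,232.2 × 0.011 = $2,158.5542
Levies subtotal = $5,642.224166
Total = $5,642.224166 + $222 = $5,864.224166

$5,864.22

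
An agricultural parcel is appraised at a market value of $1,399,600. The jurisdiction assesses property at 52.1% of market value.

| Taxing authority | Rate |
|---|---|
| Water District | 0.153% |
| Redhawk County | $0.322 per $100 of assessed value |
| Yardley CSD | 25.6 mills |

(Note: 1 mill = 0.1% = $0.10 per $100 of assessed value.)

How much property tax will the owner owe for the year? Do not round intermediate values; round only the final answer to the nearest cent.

Assessed value = $1,399,600 × 0.521 = $729,191.6
Water District: $729,191.6 × 0.00153 = $1,115.663148
Redhawk County: $729,191.6 × 0.00322 = $2,347.996952
Yardley CSD: $729,191.6 × 0.0256 = $18,667.30496
Total = $22,130.96506

$22,130.97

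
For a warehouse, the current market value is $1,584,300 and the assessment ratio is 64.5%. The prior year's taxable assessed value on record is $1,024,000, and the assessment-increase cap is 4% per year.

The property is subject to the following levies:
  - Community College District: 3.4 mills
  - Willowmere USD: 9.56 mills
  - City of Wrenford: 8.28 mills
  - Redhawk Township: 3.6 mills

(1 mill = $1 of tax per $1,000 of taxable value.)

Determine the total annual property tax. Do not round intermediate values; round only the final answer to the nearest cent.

$25,383.34

Uncapped assessed value = $1,584,300 × 0.645 = $1,021,873.5
Cap limit = $1,024,000 × 1.04 = $1,064,960
Taxable assessed value = min($1,021,873.5, $1,064,960) = $1,021,873.5 (cap does not bind)
Community College District: $1,021,873.5 × 0.0034 = $3,474.3699
Willowmere USD: $1,021,873.5 × 0.00956 = $9,769.11066
City of Wrenford: $1,021,873.5 × 0.00828 = $8,461.11258
Redhawk Township: $1,021,873.5 × 0.0036 = $3,678.7446
Total = $25,383.33774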